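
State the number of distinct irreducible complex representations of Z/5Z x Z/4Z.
20

Solution. The number of irreducible complex representations of a finite group equals its number of conjugacy classes. Z/5Z x Z/4Z is abelian of order 20, so every element is its own conjugacy class: 20 classes, so Z/5Z x Z/4Z (order 20) has exactly 20 irreducible complex representations.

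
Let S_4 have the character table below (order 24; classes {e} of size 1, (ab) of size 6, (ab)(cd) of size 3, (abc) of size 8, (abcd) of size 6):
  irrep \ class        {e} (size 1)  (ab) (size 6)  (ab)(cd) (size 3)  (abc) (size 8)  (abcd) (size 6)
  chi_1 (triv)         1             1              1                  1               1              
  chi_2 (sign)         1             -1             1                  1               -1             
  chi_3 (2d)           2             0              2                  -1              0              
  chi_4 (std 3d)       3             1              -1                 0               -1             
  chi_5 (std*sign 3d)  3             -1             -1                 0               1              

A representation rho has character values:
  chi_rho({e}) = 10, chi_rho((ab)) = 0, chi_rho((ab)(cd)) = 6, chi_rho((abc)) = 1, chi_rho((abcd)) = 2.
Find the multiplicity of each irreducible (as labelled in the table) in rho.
Multiplicities: chi_1: 2, chi_2: 1, chi_3: 2, chi_4: 0, chi_5: 1.

Reasoning: Use <chi_rho, chi> = (1/|G|) sum_C |C| * chi_rho(C) * conj(chi(C)) with |G| = 24 for each irreducible chi in the table:
  <chi_rho, chi_1> = (1/24)[1*(10)*conj(1) + 6*(0)*conj(1) + 3*(6)*conj(1) + 8*(1)*conj(1) + 6*(2)*conj(1)]
      = (1/24)[(10) + (0) + (18) + (8) + (12)] = 48/24 = 2
  <chi_rho, chi_2> = (1/24)[1*(10)*conj(1) + 6*(0)*conj(-1) + 3*(6)*conj(1) + 8*(1)*conj(1) + 6*(2)*conj(-1)]
      = (1/24)[(10) + (0) + (18) + (8) + (-12)] = 24/24 = 1
  <chi_rho, chi_3> = (1/24)[1*(10)*conj(2) + 6*(0)*conj(0) + 3*(6)*conj(2) + 8*(1)*conj(-1) + 6*(2)*conj(0)]
      = (1/24)[(20) + (0) + (36) + (-8) + (0)] = 48/24 = 2
  <chi_rho, chi_4> = (1/24)[1*(10)*conj(3) + 6*(0)*conj(1) + 3*(6)*conj(-1) + 8*(1)*conj(0) + 6*(2)*conj(-1)]
      = (1/24)[(30) + (0) + (-18) + (0) + (-12)] = 0/24 = 0
  <chi_rho, chi_5> = (1/24)[1*(10)*conj(3) + 6*(0)*conj(-1) + 3*(6)*conj(-1) + 8*(1)*conj(0) + 6*(2)*conj(1)]
      = (1/24)[(30) + (0) + (-18) + (0) + (12)] = 24/24 = 1
Dimension check: dim(rho) = sum (mult * dim) = 2*1 + 1*1 + 2*2 + 0*3 + 1*3 = 10 = chi_rho(e) = 10.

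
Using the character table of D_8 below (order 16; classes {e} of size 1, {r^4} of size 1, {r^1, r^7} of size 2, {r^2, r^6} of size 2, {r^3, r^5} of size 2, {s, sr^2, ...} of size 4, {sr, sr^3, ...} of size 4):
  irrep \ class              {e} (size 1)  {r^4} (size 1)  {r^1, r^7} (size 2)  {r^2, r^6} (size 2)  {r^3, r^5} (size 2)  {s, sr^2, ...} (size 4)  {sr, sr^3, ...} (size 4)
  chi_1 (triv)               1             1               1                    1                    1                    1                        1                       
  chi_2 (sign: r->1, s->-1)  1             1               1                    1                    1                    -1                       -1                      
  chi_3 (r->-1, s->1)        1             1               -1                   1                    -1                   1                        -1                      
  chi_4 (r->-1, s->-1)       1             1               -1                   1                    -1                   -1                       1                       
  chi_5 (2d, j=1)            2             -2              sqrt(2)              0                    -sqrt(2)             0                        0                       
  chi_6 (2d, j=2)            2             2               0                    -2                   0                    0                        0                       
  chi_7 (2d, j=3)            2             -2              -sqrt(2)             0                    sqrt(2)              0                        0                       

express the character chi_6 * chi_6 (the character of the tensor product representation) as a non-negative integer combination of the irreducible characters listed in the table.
chi_6 tensor chi_6 = chi_1 + chi_2 + chi_3 + chi_4 (all other irreducibles have multiplicity 0).

Working: The character of a tensor product is the pointwise product (chi_6 * chi_6)(C) = chi_6(C) * chi_6(C):
  {e}: (2)*(2), {r^4}: (2)*(2), {r^1, r^7}: (0)*(0), {r^2, r^6}: (-2)*(-2), {r^3, r^5}: (0)*(0), {s, sr^2, ...}: (0)*(0), {sr, sr^3, ...}: (0)*(0)
so (chi_6 * chi_6) takes values
  {e} -> 4, {r^4} -> 4, {r^1, r^7} -> 0, {r^2, r^6} -> 4, {r^3, r^5} -> 0, {s, sr^2, ...} -> 0, {sr, sr^3, ...} -> 0.
Now take the inner product of this character with each irreducible chi from the table, <chi_6*chi_6, chi> = (1/16) sum_C |C| (chi_6*chi_6)(C) conj(chi(C)):
  <chi_6*chi_6, chi_1> = (1/16)[1*(4)*conj(1) + 1*(4)*conj(1) + 2*(0)*conj(1) + 2*(4)*conj(1) + 2*(0)*conj(1) + 4*(0)*conj(1) + 4*(0)*conj(1)]
      = (1/16)[(4) + (4) + (0) + (8) + (0) + (0) + (0)] = 16/16 = 1
  <chi_6*chi_6, chi_2> = (1/16)[1*(4)*conj(1) + 1*(4)*conj(1) + 2*(0)*conj(1) + 2*(4)*conj(1) + 2*(0)*conj(1) + 4*(0)*conj(-1) + 4*(0)*conj(-1)]
      = (1/16)[(4) + (4) + (0) + (8) + (0) + (0) + (0)] = 16/16 = 1
  <chi_6*chi_6, chi_3> = (1/16)[1*(4)*conj(1) + 1*(4)*conj(1) + 2*(0)*conj(-1) + 2*(4)*conj(1) + 2*(0)*conj(-1) + 4*(0)*conj(1) + 4*(0)*conj(-1)]
      = (1/16)[(4) + (4) + (0) + (8) + (0) + (0) + (0)] = 16/16 = 1
  <chi_6*chi_6, chi_4> = (1/16)[1*(4)*conj(1) + 1*(4)*conj(1) + 2*(0)*conj(-1) + 2*(4)*conj(1) + 2*(0)*conj(-1) + 4*(0)*conj(-1) + 4*(0)*conj(1)]
      = (1/16)[(4) + (4) + (0) + (8) + (0) + (0) + (0)] = 16/16 = 1
  <chi_6*chi_6, chi_5> = (1/16)[1*(4)*conj(2) + 1*(4)*conj(-2) + 2*(0)*conj(sqrt(2)) + 2*(4)*conj(0) + 2*(0)*conj(-sqrt(2)) + 4*(0)*conj(0) + 4*(0)*conj(0)]
      = (1/16)[(8) + (-8) + (0) + (0) + (0) + (0) + (0)] = 0/16 = 0
  <chi_6*chi_6, chi_6> = (1/16)[1*(4)*conj(2) + 1*(4)*conj(2) + 2*(0)*conj(0) + 2*(4)*conj(-2) + 2*(0)*conj(0) + 4*(0)*conj(0) + 4*(0)*conj(0)]
      = (1/16)[(8) + (8) + (0) + (-16) + (0) + (0) + (0)] = 0/16 = 0
  <chi_6*chi_6, chi_7> = (1/16)[1*(4)*conj(2) + 1*(4)*conj(-2) + 2*(0)*conj(-sqrt(2)) + 2*(4)*conj(0) + 2*(0)*conj(sqrt(2)) + 4*(0)*conj(0) + 4*(0)*conj(0)]
      = (1/16)[(8) + (-8) + (0) + (0) + (0) + (0) + (0)] = 0/16 = 0
Hence the multiplicities are chi_1: 1, chi_2: 1, chi_3: 1, chi_4: 1. Dimension check: dim(chi_6)*dim(chi_6) = 2*2 = 4 and sum (mult * dim) = 1*1 + 1*1 + 1*1 + 1*1 = 4.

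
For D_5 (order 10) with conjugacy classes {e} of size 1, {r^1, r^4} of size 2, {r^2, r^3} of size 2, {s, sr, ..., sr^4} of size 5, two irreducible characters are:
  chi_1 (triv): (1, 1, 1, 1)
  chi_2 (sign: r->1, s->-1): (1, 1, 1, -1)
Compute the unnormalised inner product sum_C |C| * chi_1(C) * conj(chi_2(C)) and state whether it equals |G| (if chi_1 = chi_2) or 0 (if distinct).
Sum = 0; so <chi_1, chi_2> = 0 (distinct irreducibles are orthogonal).

Proof sketch: Compute term by term over conjugacy classes (|C| * chi_1(C) * conj(chi_2(C))):
  1*(1)*conj(1) + 2*(1)*conj(1) + 2*(1)*conj(1) + 5*(1)*conj(-1)
  = (1) + (2) + (2) + (-5)
  = 0.
Dividing by |G| = 10 gives 0/10 = 0, matching the row-orthogonality relation <chi_1, chi_2> = [chi_1 = chi_2].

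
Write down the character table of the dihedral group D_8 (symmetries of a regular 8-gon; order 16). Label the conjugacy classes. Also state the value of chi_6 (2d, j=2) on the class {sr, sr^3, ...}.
Conjugacy classes: {e} of size 1, {r^4} of size 1, {r^1, r^7} of size 2, {r^2, r^6} of size 2, {r^3, r^5} of size 2, {s, sr^2, ...} of size 4, {sr, sr^3, ...} of size 4.
Character table:
  irrep \ class              {e} (size 1)  {r^4} (size 1)  {r^1, r^7} (size 2)  {r^2, r^6} (size 2)  {r^3, r^5} (size 2)  {s, sr^2, ...} (size 4)  {sr, sr^3, ...} (size 4)
  chi_1 (triv)               1             1               1                    1                    1                    1                        1                       
  chi_2 (sign: r->1, s->-1)  1             1               1                    1                    1                    -1                       -1                      
  chi_3 (r->-1, s->1)        1             1               -1                   1                    -1                   1                        -1                      
  chi_4 (r->-1, s->-1)       1             1               -1                   1                    -1                   -1                       1                       
  chi_5 (2d, j=1)            2             -2              sqrt(2)              0                    -sqrt(2)             0                        0                       
  chi_6 (2d, j=2)            2             2               0                    -2                   0                    0                        0                       
  chi_7 (2d, j=3)            2             -2              -sqrt(2)             0                    sqrt(2)              0                        0                       

Spot check: chi_6 (2d, j=2) on {sr, sr^3, ...} = 0.

Working: D_8 has order 2*8 = 16 with 7 conjugacy classes, hence 7 irreducibles. Sum of squared dims 1 + 1 + 1 + 1 + 4 + 4 + 4 = 16 = |G|. Linear characters come from the abelianisation; the 2-dimensional irreps have character r^k -> 2*cos(2*pi*j*k/8), reflections -> 0.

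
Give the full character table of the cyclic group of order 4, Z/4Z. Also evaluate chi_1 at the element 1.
Character table of Z/4Z (irreps indexed chi_0,...,chi_3 with chi_k(m) = zeta_4^(k*m), zeta_4 = exp(2*pi*i/4)):
  irrep \ class  {0} (size 1)  {1} (size 1)  {2} (size 1)  {3} (size 1)
  chi_0          1             1             1             1           
  chi_1          1             I             -1            -I          
  chi_2          1             -1            1             -1          
  chi_3          1             -I            -1            I           

Spot check: chi_1(1) = zeta_4^(1*1) = zeta_4^1 = I.

Why: Z/4Z is abelian, so all 4 irreducible complex representations are 1-dimensional. They are given by chi_k(m) = zeta_4^(k*m) for k = 0,...,3. Row orthogonality: sum_m chi_k(m) conj(chi_l(m)) = 4 * [k = l].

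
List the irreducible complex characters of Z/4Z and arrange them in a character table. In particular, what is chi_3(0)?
Character table of Z/4Z (irreps indexed chi_0,...,chi_3 with chi_k(m) = zeta_4^(k*m), zeta_4 = exp(2*pi*i/4)):
  irrep \ class  {0} (size 1)  {1} (size 1)  {2} (size 1)  {3} (size 1)
  chi_0          1             1             1             1           
  chi_1          1             I             -1            -I          
  chi_2          1             -1            1             -1          
  chi_3          1             -I            -1            I           

Spot check: chi_3(0) = zeta_4^(3*0) = zeta_4^0 = 1.

Why: Z/4Z is abelian, so all 4 irreducible complex representations are 1-dimensional. They are given by chi_k(m) = zeta_4^(k*m) for k = 0,...,3. Row orthogonality: sum_m chi_k(m) conj(chi_l(m)) = 4 * [k = l].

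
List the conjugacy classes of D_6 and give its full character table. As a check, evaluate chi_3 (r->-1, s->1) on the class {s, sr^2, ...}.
Conjugacy classes: {e} of size 1, {r^3} of size 1, {r^1, r^5} of size 2, {r^2, r^4} of size 2, {s, sr^2, ...} of size 3, {sr, sr^3, ...} of size 3.
Character table:
  irrep \ class              {e} (size 1)  {r^3} (size 1)  {r^1, r^5} (size 2)  {r^2, r^4} (size 2)  {s, sr^2, ...} (size 3)  {sr, sr^3, ...} (size 3)
  chi_1 (triv)               1             1               1                    1                    1                        1                       
  chi_2 (sign: r->1, s->-1)  1             1               1                    1                    -1                       -1                      
  chi_3 (r->-1, s->1)        1             -1              -1                   1                    1                        -1                      
  chi_4 (r->-1, s->-1)       1             -1              -1                   1                    -1                       1                       
  chi_5 (2d, j=1)            2             -2              1                    -1                   0                        0                       
  chi_6 (2d, j=2)            2             2               -1                   -1                   0                        0                       

Spot check: chi_3 (r->-1, s->1) on {s, sr^2, ...} = 1.

Derivation: D_6 has order 2*6 = 12 with 6 conjugacy classes, hence 6 irreducibles. Sum of squared dims 1 + 1 + 1 + 1 + 4 + 4 = 12 = |G|. Linear characters come from the abelianisation; the 2-dimensional irreps have character r^k -> 2*cos(2*pi*j*k/6), reflections -> 0.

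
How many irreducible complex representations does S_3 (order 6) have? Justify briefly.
3

Working: The number of irreducible complex representations of a finite group equals its number of conjugacy classes. Conjugacy classes in S_3 correspond to cycle types, i.e. partitions of 3; there are p(3) = 3 of them, so S_3 (order 6) has exactly 3 irreducible complex representations.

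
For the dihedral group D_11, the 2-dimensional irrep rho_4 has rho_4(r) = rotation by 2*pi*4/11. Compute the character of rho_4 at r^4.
chi_{rho_4}(r^4) = 2*cos(2*pi*4*4/11) = -2*cos(pi/11)

Solution. rho_4(r^4) is rotation by angle 2*pi*4*4/11, whose trace is 2*cos(2*pi*4*4/11) = -2*cos(pi/11).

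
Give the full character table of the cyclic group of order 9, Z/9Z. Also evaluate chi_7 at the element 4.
Character table of Z/9Z (irreps indexed chi_0,...,chi_8 with chi_k(m) = zeta_9^(k*m), zeta_9 = exp(2*pi*i/9)):
  irrep \ class  {0} (size 1)  {1} (size 1)    {2} (size 1)    {3} (size 1)    {4} (size 1)    {5} (size 1)    {6} (size 1)    {7} (size 1)    {8} (size 1)  
  chi_0          1             1               1               1               1               1               1               1               1             
  chi_1          1             exp(2*I*pi/9)   exp(4*I*pi/9)   exp(2*I*pi/3)   exp(8*I*pi/9)   exp(-8*I*pi/9)  exp(-2*I*pi/3)  exp(-4*I*pi/9)  exp(-2*I*pi/9)
  chi_2          1             exp(4*I*pi/9)   exp(8*I*pi/9)   exp(-2*I*pi/3)  exp(-2*I*pi/9)  exp(2*I*pi/9)   exp(2*I*pi/3)   exp(-8*I*pi/9)  exp(-4*I*pi/9)
  chi_3          1             exp(2*I*pi/3)   exp(-2*I*pi/3)  1               exp(2*I*pi/3)   exp(-2*I*pi/3)  1               exp(2*I*pi/3)   exp(-2*I*pi/3)
  chi_4          1             exp(8*I*pi/9)   exp(-2*I*pi/9)  exp(2*I*pi/3)   exp(-4*I*pi/9)  exp(4*I*pi/9)   exp(-2*I*pi/3)  exp(2*I*pi/9)   exp(-8*I*pi/9)
  chi_5          1             exp(-8*I*pi/9)  exp(2*I*pi/9)   exp(-2*I*pi/3)  exp(4*I*pi/9)   exp(-4*I*pi/9)  exp(2*I*pi/3)   exp(-2*I*pi/9)  exp(8*I*pi/9) 
  chi_6          1             exp(-2*I*pi/3)  exp(2*I*pi/3)   1               exp(-2*I*pi/3)  exp(2*I*pi/3)   1               exp(-2*I*pi/3)  exp(2*I*pi/3) 
  chi_7          1             exp(-4*I*pi/9)  exp(-8*I*pi/9)  exp(2*I*pi/3)   exp(2*I*pi/9)   exp(-2*I*pi/9)  exp(-2*I*pi/3)  exp(8*I*pi/9)   exp(4*I*pi/9) 
  chi_8          1             exp(-2*I*pi/9)  exp(-4*I*pi/9)  exp(-2*I*pi/3)  exp(-8*I*pi/9)  exp(8*I*pi/9)   exp(2*I*pi/3)   exp(4*I*pi/9)   exp(2*I*pi/9) 

Spot check: chi_7(4) = zeta_9^(7*4) = zeta_9^28 = exp(2*I*pi/9).

Solution. Z/9Z is abelian, so all 9 irreducible complex representations are 1-dimensional. They are given by chi_k(m) = zeta_9^(k*m) for k = 0,...,8. Row orthogonality: sum_m chi_k(m) conj(chi_l(m)) = 9 * [k = l].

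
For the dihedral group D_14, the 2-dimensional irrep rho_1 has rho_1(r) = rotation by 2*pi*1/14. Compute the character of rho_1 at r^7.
chi_{rho_1}(r^7) = 2*cos(2*pi*1*7/14) = -2

Solution. rho_1(r^7) is rotation by angle 2*pi*1*7/14, whose trace is 2*cos(2*pi*1*7/14) = -2.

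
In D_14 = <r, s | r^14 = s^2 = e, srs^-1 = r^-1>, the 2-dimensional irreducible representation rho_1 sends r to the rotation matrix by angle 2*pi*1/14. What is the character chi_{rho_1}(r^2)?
chi_{rho_1}(r^2) = 2*cos(2*pi*1*2/14) = 2*cos(2*pi/7)

Argument: rho_1(r^2) is rotation by angle 2*pi*1*2/14, whose trace is 2*cos(2*pi*1*2/14) = 2*cos(2*pi/7).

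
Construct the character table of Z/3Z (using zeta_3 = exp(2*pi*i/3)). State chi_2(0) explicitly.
Character table of Z/3Z (irreps indexed chi_0,...,chi_2 with chi_k(m) = zeta_3^(k*m), zeta_3 = exp(2*pi*i/3)):
  irrep \ class  {0} (size 1)  {1} (size 1)    {2} (size 1)  
  chi_0          1             1               1             
  chi_1          1             exp(2*I*pi/3)   exp(-2*I*pi/3)
  chi_2          1             exp(-2*I*pi/3)  exp(2*I*pi/3) 

Spot check: chi_2(0) = zeta_3^(2*0) = zeta_3^0 = 1.

Z/3Z is abelian, so all 3 irreducible complex representations are 1-dimensional. They are given by chi_k(m) = zeta_3^(k*m) for k = 0,...,2. Row orthogonality: sum_m chi_k(m) conj(chi_l(m)) = 3 * [k = l].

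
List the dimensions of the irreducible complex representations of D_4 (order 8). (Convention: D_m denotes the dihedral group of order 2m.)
Dimensions: 1, 1, 1, 1, 2

Explanation: There are 5 irreducibles (= number of conjugacy classes). Their dimensions d_i satisfy sum d_i^2 = |G| = 8: 1 + 1 + 1 + 1 + 4 = 8.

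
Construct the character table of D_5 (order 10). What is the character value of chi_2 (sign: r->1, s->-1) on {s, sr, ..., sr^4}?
Conjugacy classes: {e} of size 1, {r^1, r^4} of size 2, {r^2, r^3} of size 2, {s, sr, ..., sr^4} of size 5.
Character table:
  irrep \ class              {e} (size 1)  {r^1, r^4} (size 2)  {r^2, r^3} (size 2)  {s, sr, ..., sr^4} (size 5)
  chi_1 (triv)               1             1                    1                    1                          
  chi_2 (sign: r->1, s->-1)  1             1                    1                    -1                         
  chi_3 (2d, j=1)            2             -1/2 + sqrt(5)/2     -sqrt(5)/2 - 1/2     0                          
  chi_4 (2d, j=2)            2             -sqrt(5)/2 - 1/2     -1/2 + sqrt(5)/2     0                          

Spot check: chi_2 (sign: r->1, s->-1) on {s, sr, ..., sr^4} = -1.

Derivation: D_5 has order 2*5 = 10 with 4 conjugacy classes, hence 4 irreducibles. Sum of squared dims 1 + 1 + 4 + 4 = 10 = |G|. Linear characters come from the abelianisation; the 2-dimensional irreps have character r^k -> 2*cos(2*pi*j*k/5), reflections -> 0.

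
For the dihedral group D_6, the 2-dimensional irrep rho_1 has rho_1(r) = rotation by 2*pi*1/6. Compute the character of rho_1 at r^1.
chi_{rho_1}(r^1) = 2*cos(2*pi*1*1/6) = 1

Details: rho_1(r^1) is rotation by angle 2*pi*1*1/6, whose trace is 2*cos(2*pi*1*1/6) = 1.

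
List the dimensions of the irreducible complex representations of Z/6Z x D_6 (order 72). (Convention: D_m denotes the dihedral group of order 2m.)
Dimensions: 1, 1, 1, 1, 1, 1, 1, 1, 1, 1, 1, 1, 1, 1, 1, 1, 1, 1, 1, 1, 1, 1, 1, 1, 2, 2, 2, 2, 2, 2, 2, 2, 2, 2, 2, 2

Explanation: There are 36 irreducibles (= number of conjugacy classes). Their dimensions d_i satisfy sum d_i^2 = |G| = 72: 1 + 1 + 1 + 1 + 1 + 1 + 1 + 1 + 1 + 1 + 1 + 1 + 1 + 1 + 1 + 1 + 1 + 1 + 1 + 1 + 1 + 1 + 1 + 1 + 4 + 4 + 4 + 4 + 4 + 4 + 4 + 4 + 4 + 4 + 4 + 4 = 72. (For the product with Z/6Z: each of the 6 1-dim characters of Z/6Z tensors with each irrep of D_6, giving 6 copies of each D_6-dimension.)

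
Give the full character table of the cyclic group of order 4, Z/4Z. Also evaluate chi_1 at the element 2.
Character table of Z/4Z (irreps indexed chi_0,...,chi_3 with chi_k(m) = zeta_4^(k*m), zeta_4 = exp(2*pi*i/4)):
  irrep \ class  {0} (size 1)  {1} (size 1)  {2} (size 1)  {3} (size 1)
  chi_0          1             1             1             1           
  chi_1          1             I             -1            -I          
  chi_2          1             -1            1             -1          
  chi_3          1             -I            -1            I           

Spot check: chi_1(2) = zeta_4^(1*2) = zeta_4^2 = -1.

Working: Z/4Z is abelian, so all 4 irreducible complex representations are 1-dimensional. They are given by chi_k(m) = zeta_4^(k*m) for k = 0,...,3. Row orthogonality: sum_m chi_k(m) conj(chi_l(m)) = 4 * [k = l].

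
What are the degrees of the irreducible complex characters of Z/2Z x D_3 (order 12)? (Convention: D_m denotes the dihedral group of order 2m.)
Dimensions: 1, 1, 1, 1, 2, 2

Reasoning: There are 6 irreducibles (= number of conjugacy classes). Their dimensions d_i satisfy sum d_i^2 = |G| = 12: 1 + 1 + 1 + 1 + 4 + 4 = 12. (For the product with Z/2Z: each of the 2 1-dim characters of Z/2Z tensors with each irrep of D_3, giving 2 copies of each D_3-dimension.)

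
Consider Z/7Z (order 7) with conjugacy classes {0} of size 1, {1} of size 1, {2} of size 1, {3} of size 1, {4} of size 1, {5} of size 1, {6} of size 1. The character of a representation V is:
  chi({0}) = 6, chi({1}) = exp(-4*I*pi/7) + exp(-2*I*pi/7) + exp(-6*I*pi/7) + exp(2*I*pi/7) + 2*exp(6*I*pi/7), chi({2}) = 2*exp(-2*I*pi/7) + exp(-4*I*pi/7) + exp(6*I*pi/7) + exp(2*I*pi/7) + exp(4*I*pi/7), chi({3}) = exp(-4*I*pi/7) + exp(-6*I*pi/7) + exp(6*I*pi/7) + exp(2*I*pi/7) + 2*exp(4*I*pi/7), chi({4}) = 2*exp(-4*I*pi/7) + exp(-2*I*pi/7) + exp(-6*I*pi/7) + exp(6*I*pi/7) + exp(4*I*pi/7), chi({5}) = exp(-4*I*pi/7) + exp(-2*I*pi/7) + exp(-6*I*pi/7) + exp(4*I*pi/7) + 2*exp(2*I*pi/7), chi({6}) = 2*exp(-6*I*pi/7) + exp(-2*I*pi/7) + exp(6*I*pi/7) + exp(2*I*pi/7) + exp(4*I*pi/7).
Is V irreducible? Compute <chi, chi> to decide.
Not irreducible (reducible): <chi, chi> = 8 > 1.

Details: <chi, chi> = (1/|G|) sum_C |C| * |chi(C)|^2 = (1/7)[1*|6|^2 + 1*|exp(-4*I*pi/7) + exp(-2*I*pi/7) + exp(-6*I*pi/7) + exp(2*I*pi/7) + 2*exp(6*I*pi/7)|^2 + 1*|2*exp(-2*I*pi/7) + exp(-4*I*pi/7) + exp(6*I*pi/7) + exp(2*I*pi/7) + exp(4*I*pi/7)|^2 + 1*|exp(-4*I*pi/7) + exp(-6*I*pi/7) + exp(6*I*pi/7) + exp(2*I*pi/7) + 2*exp(4*I*pi/7)|^2 + 1*|2*exp(-4*I*pi/7) + exp(-2*I*pi/7) + exp(-6*I*pi/7) + exp(6*I*pi/7) + exp(4*I*pi/7)|^2 + 1*|exp(-4*I*pi/7) + exp(-2*I*pi/7) + exp(-6*I*pi/7) + exp(4*I*pi/7) + 2*exp(2*I*pi/7)|^2 + 1*|2*exp(-6*I*pi/7) + exp(-2*I*pi/7) + exp(6*I*pi/7) + exp(2*I*pi/7) + exp(4*I*pi/7)|^2]
  = (1/7)[(36) + (8 + 6*exp(-4*I*pi/7) + 4*exp(-2*I*pi/7) + 4*exp(-6*I*pi/7) + 4*exp(6*I*pi/7) + 4*exp(2*I*pi/7) + 6*exp(4*I*pi/7)) + (8 + 4*exp(-4*I*pi/7) + 4*exp(-2*I*pi/7) + 6*exp(-6*I*pi/7) + 6*exp(6*I*pi/7) + 4*exp(2*I*pi/7) + 4*exp(4*I*pi/7)) + (8 + 6*exp(-2*I*pi/7) + 4*exp(-4*I*pi/7) + 4*exp(-6*I*pi/7) + 4*exp(6*I*pi/7) + 4*exp(4*I*pi/7) + 6*exp(2*I*pi/7)) + (8 + 6*exp(-2*I*pi/7) + 4*exp(-4*I*pi/7) + 4*exp(-6*I*pi/7) + 4*exp(6*I*pi/7) + 4*exp(4*I*pi/7) + 6*exp(2*I*pi/7)) + (8 + 4*exp(-4*I*pi/7) + 4*exp(-2*I*pi/7) + 6*exp(-6*I*pi/7) + 6*exp(6*I*pi/7) + 4*exp(2*I*pi/7) + 4*exp(4*I*pi/7)) + (8 + 6*exp(-4*I*pi/7) + 4*exp(-2*I*pi/7) + 4*exp(-6*I*pi/7) + 4*exp(6*I*pi/7) + 4*exp(2*I*pi/7) + 6*exp(4*I*pi/7))] = 56/7 = 8.
(Exp terms are combined using exp(i*s)*conj(exp(i*t)) = exp(i*(s-t)), and sums of them are collapsed using the identity that for every m > 1 the m distinct m-th roots of unity sum to 0, e.g. 1 + exp(2*I*pi/3) + exp(-2*I*pi/3) = 0.)
A character is irreducible iff <chi, chi> = 1, so this representation is reducible.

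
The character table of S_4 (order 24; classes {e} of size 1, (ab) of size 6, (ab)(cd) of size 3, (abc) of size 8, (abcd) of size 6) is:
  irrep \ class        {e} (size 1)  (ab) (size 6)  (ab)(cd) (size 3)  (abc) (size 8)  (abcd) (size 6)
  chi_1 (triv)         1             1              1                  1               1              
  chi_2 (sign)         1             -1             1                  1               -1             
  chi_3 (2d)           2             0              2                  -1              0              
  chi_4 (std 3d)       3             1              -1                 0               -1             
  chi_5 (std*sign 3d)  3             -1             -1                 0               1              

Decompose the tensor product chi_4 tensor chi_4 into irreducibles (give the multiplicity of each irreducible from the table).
chi_4 tensor chi_4 = chi_1 + chi_3 + chi_4 + chi_5 (all other irreducibles have multiplicity 0).

Proof sketch: The character of a tensor product is the pointwise product (chi_4 * chi_4)(C) = chi_4(C) * chi_4(C):
  {e}: (3)*(3), (ab): (1)*(1), (ab)(cd): (-1)*(-1), (abc): (0)*(0), (abcd): (-1)*(-1)
so (chi_4 * chi_4) takes values
  {e} -> 9, (ab) -> 1, (ab)(cd) -> 1, (abc) -> 0, (abcd) -> 1.
Now take the inner product of this character with each irreducible chi from the table, <chi_4*chi_4, chi> = (1/24) sum_C |C| (chi_4*chi_4)(C) conj(chi(C)):
  <chi_4*chi_4, chi_1> = (1/24)[1*(9)*conj(1) + 6*(1)*conj(1) + 3*(1)*conj(1) + 8*(0)*conj(1) + 6*(1)*conj(1)]
      = (1/24)[(9) + (6) + (3) + (0) + (6)] = 24/24 = 1
  <chi_4*chi_4, chi_2> = (1/24)[1*(9)*conj(1) + 6*(1)*conj(-1) + 3*(1)*conj(1) + 8*(0)*conj(1) + 6*(1)*conj(-1)]
      = (1/24)[(9) + (-6) + (3) + (0) + (-6)] = 0/24 = 0
  <chi_4*chi_4, chi_3> = (1/24)[1*(9)*conj(2) + 6*(1)*conj(0) + 3*(1)*conj(2) + 8*(0)*conj(-1) + 6*(1)*conj(0)]
      = (1/24)[(18) + (0) + (6) + (0) + (0)] = 24/24 = 1
  <chi_4*chi_4, chi_4> = (1/24)[1*(9)*conj(3) + 6*(1)*conj(1) + 3*(1)*conj(-1) + 8*(0)*conj(0) + 6*(1)*conj(-1)]
      = (1/24)[(27) + (6) + (-3) + (0) + (-6)] = 24/24 = 1
  <chi_4*chi_4, chi_5> = (1/24)[1*(9)*conj(3) + 6*(1)*conj(-1) + 3*(1)*conj(-1) + 8*(0)*conj(0) + 6*(1)*conj(1)]
      = (1/24)[(27) + (-6) + (-3) + (0) + (6)] = 24/24 = 1
Hence the multiplicities are chi_1: 1, chi_3: 1, chi_4: 1, chi_5: 1. Dimension check: dim(chi_4)*dim(chi_4) = 3*3 = 9 and sum (mult * dim) = 1*1 + 1*2 + 1*3 + 1*3 = 9.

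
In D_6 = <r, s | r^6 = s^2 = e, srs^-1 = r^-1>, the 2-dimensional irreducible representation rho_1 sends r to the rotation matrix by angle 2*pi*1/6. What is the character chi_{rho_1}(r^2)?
chi_{rho_1}(r^2) = 2*cos(2*pi*1*2/6) = -1

Justification: rho_1(r^2) is rotation by angle 2*pi*1*2/6, whose trace is 2*cos(2*pi*1*2/6) = -1.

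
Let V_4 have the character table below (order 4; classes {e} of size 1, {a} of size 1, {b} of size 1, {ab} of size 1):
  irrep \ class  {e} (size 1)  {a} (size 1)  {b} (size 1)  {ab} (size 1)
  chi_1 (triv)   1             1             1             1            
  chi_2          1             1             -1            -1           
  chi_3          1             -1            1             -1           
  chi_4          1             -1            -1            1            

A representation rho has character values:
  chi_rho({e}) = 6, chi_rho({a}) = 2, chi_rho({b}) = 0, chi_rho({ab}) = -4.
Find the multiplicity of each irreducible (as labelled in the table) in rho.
Multiplicities: chi_1: 1, chi_2: 3, chi_3: 2, chi_4: 0.

Reasoning: Use <chi_rho, chi> = (1/|G|) sum_C |C| * chi_rho(C) * conj(chi(C)) with |G| = 4 for each irreducible chi in the table:
  <chi_rho, chi_1> = (1/4)[1*(6)*conj(1) + 1*(2)*conj(1) + 1*(0)*conj(1) + 1*(-4)*conj(1)]
      = (1/4)[(6) + (2) + (0) + (-4)] = 4/4 = 1
  <chi_rho, chi_2> = (1/4)[1*(6)*conj(1) + 1*(2)*conj(1) + 1*(0)*conj(-1) + 1*(-4)*conj(-1)]
      = (1/4)[(6) + (2) + (0) + (4)] = 12/4 = 3
  <chi_rho, chi_3> = (1/4)[1*(6)*conj(1) + 1*(2)*conj(-1) + 1*(0)*conj(1) + 1*(-4)*conj(-1)]
      = (1/4)[(6) + (-2) + (0) + (4)] = 8/4 = 2
  <chi_rho, chi_4> = (1/4)[1*(6)*conj(1) + 1*(2)*conj(-1) + 1*(0)*conj(-1) + 1*(-4)*conj(1)]
      = (1/4)[(6) + (-2) + (0) + (-4)] = 0/4 = 0
Dimension check: dim(rho) = sum (mult * dim) = 1*1 + 3*1 + 2*1 + 0*1 = 6 = chi_rho(e) = 6.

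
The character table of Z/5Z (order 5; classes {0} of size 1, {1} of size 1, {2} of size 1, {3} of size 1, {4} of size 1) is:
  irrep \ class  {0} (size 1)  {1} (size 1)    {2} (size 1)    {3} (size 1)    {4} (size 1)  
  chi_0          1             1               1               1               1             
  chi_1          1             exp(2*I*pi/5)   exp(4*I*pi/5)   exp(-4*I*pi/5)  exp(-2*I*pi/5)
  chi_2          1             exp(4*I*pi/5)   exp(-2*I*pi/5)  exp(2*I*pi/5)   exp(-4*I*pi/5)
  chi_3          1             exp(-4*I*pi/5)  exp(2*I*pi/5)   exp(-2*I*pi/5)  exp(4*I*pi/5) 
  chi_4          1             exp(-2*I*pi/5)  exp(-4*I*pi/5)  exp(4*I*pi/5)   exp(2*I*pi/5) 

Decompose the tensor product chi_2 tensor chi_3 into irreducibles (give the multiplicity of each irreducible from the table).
chi_2 tensor chi_3 = chi_0 (all other irreducibles have multiplicity 0).

Solution. The character of a tensor product is the pointwise product (chi_2 * chi_3)(C) = chi_2(C) * chi_3(C):
  {0}: (1)*(1), {1}: (exp(4*I*pi/5))*(exp(-4*I*pi/5)), {2}: (exp(-2*I*pi/5))*(exp(2*I*pi/5)), {3}: (exp(2*I*pi/5))*(exp(-2*I*pi/5)), {4}: (exp(-4*I*pi/5))*(exp(4*I*pi/5))
so (chi_2 * chi_3) takes values
  {0} -> 1, {1} -> 1, {2} -> 1, {3} -> 1, {4} -> 1.
Now take the inner product of this character with each irreducible chi from the table, <chi_2*chi_3, chi> = (1/5) sum_C |C| (chi_2*chi_3)(C) conj(chi(C)):
  <chi_2*chi_3, chi_0> = (1/5)[1*(1)*conj(1) + 1*(1)*conj(1) + 1*(1)*conj(1) + 1*(1)*conj(1) + 1*(1)*conj(1)]
      = (1/5)[(1) + (1) + (1) + (1) + (1)] = 5/5 = 1
  <chi_2*chi_3, chi_1> = (1/5)[1*(1)*conj(1) + 1*(1)*conj(exp(2*I*pi/5)) + 1*(1)*conj(exp(4*I*pi/5)) + 1*(1)*conj(exp(-4*I*pi/5)) + 1*(1)*conj(exp(-2*I*pi/5))]
      = (1/5)[(1) + (exp(-2*I*pi/5)) + (exp(-4*I*pi/5)) + (exp(4*I*pi/5)) + (exp(2*I*pi/5))] = 0/5 = 0
  <chi_2*chi_3, chi_2> = (1/5)[1*(1)*conj(1) + 1*(1)*conj(exp(4*I*pi/5)) + 1*(1)*conj(exp(-2*I*pi/5)) + 1*(1)*conj(exp(2*I*pi/5)) + 1*(1)*conj(exp(-4*I*pi/5))]
      = (1/5)[(1) + (exp(-4*I*pi/5)) + (exp(2*I*pi/5)) + (exp(-2*I*pi/5)) + (exp(4*I*pi/5))] = 0/5 = 0
  <chi_2*chi_3, chi_3> = (1/5)[1*(1)*conj(1) + 1*(1)*conj(exp(-4*I*pi/5)) + 1*(1)*conj(exp(2*I*pi/5)) + 1*(1)*conj(exp(-2*I*pi/5)) + 1*(1)*conj(exp(4*I*pi/5))]
      = (1/5)[(1) + (exp(4*I*pi/5)) + (exp(-2*I*pi/5)) + (exp(2*I*pi/5)) + (exp(-4*I*pi/5))] = 0/5 = 0
  <chi_2*chi_3, chi_4> = (1/5)[1*(1)*conj(1) + 1*(1)*conj(exp(-2*I*pi/5)) + 1*(1)*conj(exp(-4*I*pi/5)) + 1*(1)*conj(exp(4*I*pi/5)) + 1*(1)*conj(exp(2*I*pi/5))]
      = (1/5)[(1) + (exp(2*I*pi/5)) + (exp(4*I*pi/5)) + (exp(-4*I*pi/5)) + (exp(-2*I*pi/5))] = 0/5 = 0
(Exp terms are combined using exp(i*s)*conj(exp(i*t)) = exp(i*(s-t)), and sums of them are collapsed using the identity that for every m > 1 the m distinct m-th roots of unity sum to 0, e.g. 1 + exp(2*I*pi/3) + exp(-2*I*pi/3) = 0.)
Hence the multiplicities are chi_0: 1. Dimension check: dim(chi_2)*dim(chi_3) = 1*1 = 1 and sum (mult * dim) = 1*1 = 1.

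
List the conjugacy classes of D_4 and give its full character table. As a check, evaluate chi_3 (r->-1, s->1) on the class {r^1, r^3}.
Conjugacy classes: {e} of size 1, {r^2} of size 1, {r^1, r^3} of size 2, {s, sr^2, ...} of size 2, {sr, sr^3, ...} of size 2.
Character table:
  irrep \ class              {e} (size 1)  {r^2} (size 1)  {r^1, r^3} (size 2)  {s, sr^2, ...} (size 2)  {sr, sr^3, ...} (size 2)
  chi_1 (triv)               1             1               1                    1                        1                       
  chi_2 (sign: r->1, s->-1)  1             1               1                    -1                       -1                      
  chi_3 (r->-1, s->1)        1             1               -1                   1                        -1                      
  chi_4 (r->-1, s->-1)       1             1               -1                   -1                       1                       
  chi_5 (2d, j=1)            2             -2              0                    0                        0                       

Spot check: chi_3 (r->-1, s->1) on {r^1, r^3} = -1.

Justification: D_4 has order 2*4 = 8 with 5 conjugacy classes, hence 5 irreducibles. Sum of squared dims 1 + 1 + 1 + 1 + 4 = 8 = |G|. Linear characters come from the abelianisation; the 2-dimensional irreps have character r^k -> 2*cos(2*pi*j*k/4), reflections -> 0.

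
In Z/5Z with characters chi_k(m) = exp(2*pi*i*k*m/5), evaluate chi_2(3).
chi_2(3) = zeta_5^6 = exp(2*I*pi/5)

Justification: chi_2(3) = zeta_5^(2*3) = zeta_5^6. Since zeta_5^5 = 1, this equals zeta_5^1 = exp(2*pi*i*1/5) = exp(2*I*pi/5).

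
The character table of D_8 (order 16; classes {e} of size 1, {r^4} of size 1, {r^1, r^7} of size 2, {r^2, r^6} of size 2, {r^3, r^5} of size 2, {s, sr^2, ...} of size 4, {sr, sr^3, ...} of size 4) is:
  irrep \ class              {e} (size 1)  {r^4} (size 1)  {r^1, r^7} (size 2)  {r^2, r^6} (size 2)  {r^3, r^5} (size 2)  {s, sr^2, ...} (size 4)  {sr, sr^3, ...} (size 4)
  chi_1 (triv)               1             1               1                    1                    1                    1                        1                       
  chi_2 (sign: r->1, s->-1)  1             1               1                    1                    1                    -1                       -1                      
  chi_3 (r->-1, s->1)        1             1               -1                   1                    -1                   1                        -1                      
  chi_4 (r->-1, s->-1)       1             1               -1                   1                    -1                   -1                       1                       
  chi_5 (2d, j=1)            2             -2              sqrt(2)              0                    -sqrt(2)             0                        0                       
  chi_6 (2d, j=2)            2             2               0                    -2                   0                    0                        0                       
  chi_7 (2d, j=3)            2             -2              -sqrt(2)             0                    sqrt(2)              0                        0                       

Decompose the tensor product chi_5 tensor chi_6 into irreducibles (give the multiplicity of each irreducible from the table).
chi_5 tensor chi_6 = chi_5 + chi_7 (all other irreducibles have multiplicity 0).

Explanation: The character of a tensor product is the pointwise product (chi_5 * chi_6)(C) = chi_5(C) * chi_6(C):
  {e}: (2)*(2), {r^4}: (-2)*(2), {r^1, r^7}: (sqrt(2))*(0), {r^2, r^6}: (0)*(-2), {r^3, r^5}: (-sqrt(2))*(0), {s, sr^2, ...}: (0)*(0), {sr, sr^3, ...}: (0)*(0)
so (chi_5 * chi_6) takes values
  {e} -> 4, {r^4} -> -4, {r^1, r^7} -> 0, {r^2, r^6} -> 0, {r^3, r^5} -> 0, {s, sr^2, ...} -> 0, {sr, sr^3, ...} -> 0.
Now take the inner product of this character with each irreducible chi from the table, <chi_5*chi_6, chi> = (1/16) sum_C |C| (chi_5*chi_6)(C) conj(chi(C)):
  <chi_5*chi_6, chi_1> = (1/16)[1*(4)*conj(1) + 1*(-4)*conj(1) + 2*(0)*conj(1) + 2*(0)*conj(1) + 2*(0)*conj(1) + 4*(0)*conj(1) + 4*(0)*conj(1)]
      = (1/16)[(4) + (-4) + (0) + (0) + (0) + (0) + (0)] = 0/16 = 0
  <chi_5*chi_6, chi_2> = (1/16)[1*(4)*conj(1) + 1*(-4)*conj(1) + 2*(0)*conj(1) + 2*(0)*conj(1) + 2*(0)*conj(1) + 4*(0)*conj(-1) + 4*(0)*conj(-1)]
      = (1/16)[(4) + (-4) + (0) + (0) + (0) + (0) + (0)] = 0/16 = 0
  <chi_5*chi_6, chi_3> = (1/16)[1*(4)*conj(1) + 1*(-4)*conj(1) + 2*(0)*conj(-1) + 2*(0)*conj(1) + 2*(0)*conj(-1) + 4*(0)*conj(1) + 4*(0)*conj(-1)]
      = (1/16)[(4) + (-4) + (0) + (0) + (0) + (0) + (0)] = 0/16 = 0
  <chi_5*chi_6, chi_4> = (1/16)[1*(4)*conj(1) + 1*(-4)*conj(1) + 2*(0)*conj(-1) + 2*(0)*conj(1) + 2*(0)*conj(-1) + 4*(0)*conj(-1) + 4*(0)*conj(1)]
      = (1/16)[(4) + (-4) + (0) + (0) + (0) + (0) + (0)] = 0/16 = 0
  <chi_5*chi_6, chi_5> = (1/16)[1*(4)*conj(2) + 1*(-4)*conj(-2) + 2*(0)*conj(sqrt(2)) + 2*(0)*conj(0) + 2*(0)*conj(-sqrt(2)) + 4*(0)*conj(0) + 4*(0)*conj(0)]
      = (1/16)[(8) + (8) + (0) + (0) + (0) + (0) + (0)] = 16/16 = 1
  <chi_5*chi_6, chi_6> = (1/16)[1*(4)*conj(2) + 1*(-4)*conj(2) + 2*(0)*conj(0) + 2*(0)*conj(-2) + 2*(0)*conj(0) + 4*(0)*conj(0) + 4*(0)*conj(0)]
      = (1/16)[(8) + (-8) + (0) + (0) + (0) + (0) + (0)] = 0/16 = 0
  <chi_5*chi_6, chi_7> = (1/16)[1*(4)*conj(2) + 1*(-4)*conj(-2) + 2*(0)*conj(-sqrt(2)) + 2*(0)*conj(0) + 2*(0)*conj(sqrt(2)) + 4*(0)*conj(0) + 4*(0)*conj(0)]
      = (1/16)[(8) + (8) + (0) + (0) + (0) + (0) + (0)] = 16/16 = 1
Hence the multiplicities are chi_5: 1, chi_7: 1. Dimension check: dim(chi_5)*dim(chi_6) = 2*2 = 4 and sum (mult * dim) = 1*2 + 1*2 = 4.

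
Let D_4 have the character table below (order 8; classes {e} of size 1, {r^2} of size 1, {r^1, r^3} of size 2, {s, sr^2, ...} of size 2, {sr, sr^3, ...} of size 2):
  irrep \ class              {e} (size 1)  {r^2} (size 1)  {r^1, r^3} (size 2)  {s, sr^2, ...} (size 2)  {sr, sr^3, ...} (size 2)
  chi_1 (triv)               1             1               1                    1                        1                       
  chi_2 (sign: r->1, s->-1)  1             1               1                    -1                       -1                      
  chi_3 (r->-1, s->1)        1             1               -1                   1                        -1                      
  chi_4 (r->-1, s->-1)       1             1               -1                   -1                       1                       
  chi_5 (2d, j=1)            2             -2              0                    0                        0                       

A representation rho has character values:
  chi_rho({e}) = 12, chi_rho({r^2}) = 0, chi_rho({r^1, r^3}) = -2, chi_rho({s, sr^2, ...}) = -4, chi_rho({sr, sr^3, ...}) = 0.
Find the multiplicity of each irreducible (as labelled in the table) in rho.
Multiplicities: chi_1: 0, chi_2: 2, chi_3: 1, chi_4: 3, chi_5: 3.

Solution. Use <chi_rho, chi> = (1/|G|) sum_C |C| * chi_rho(C) * conj(chi(C)) with |G| = 8 for each irreducible chi in the table:
  <chi_rho, chi_1> = (1/8)[1*(12)*conj(1) + 1*(0)*conj(1) + 2*(-2)*conj(1) + 2*(-4)*conj(1) + 2*(0)*conj(1)]
      = (1/8)[(12) + (0) + (-4) + (-8) + (0)] = 0/8 = 0
  <chi_rho, chi_2> = (1/8)[1*(12)*conj(1) + 1*(0)*conj(1) + 2*(-2)*conj(1) + 2*(-4)*conj(-1) + 2*(0)*conj(-1)]
      = (1/8)[(12) + (0) + (-4) + (8) + (0)] = 16/8 = 2
  <chi_rho, chi_3> = (1/8)[1*(12)*conj(1) + 1*(0)*conj(1) + 2*(-2)*conj(-1) + 2*(-4)*conj(1) + 2*(0)*conj(-1)]
      = (1/8)[(12) + (0) + (4) + (-8) + (0)] = 8/8 = 1
  <chi_rho, chi_4> = (1/8)[1*(12)*conj(1) + 1*(0)*conj(1) + 2*(-2)*conj(-1) + 2*(-4)*conj(-1) + 2*(0)*conj(1)]
      = (1/8)[(12) + (0) + (4) + (8) + (0)] = 24/8 = 3
  <chi_rho, chi_5> = (1/8)[1*(12)*conj(2) + 1*(0)*conj(-2) + 2*(-2)*conj(0) + 2*(-4)*conj(0) + 2*(0)*conj(0)]
      = (1/8)[(24) + (0) + (0) + (0) + (0)] = 24/8 = 3
Dimension check: dim(rho) = sum (mult * dim) = 0*1 + 2*1 + 1*1 + 3*1 + 3*2 = 12 = chi_rho(e) = 12.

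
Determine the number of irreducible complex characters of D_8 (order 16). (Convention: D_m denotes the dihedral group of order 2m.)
7

Explanation: The number of irreducible complex representations of a finite group equals its number of conjugacy classes. D_8 has 7 conjugacy classes (n/2 + 3 for n even), so D_8 (order 16) has exactly 7 irreducible complex representations.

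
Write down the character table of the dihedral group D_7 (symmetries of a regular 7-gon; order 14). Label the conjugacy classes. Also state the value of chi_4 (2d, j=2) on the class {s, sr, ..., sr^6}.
Conjugacy classes: {e} of size 1, {r^1, r^6} of size 2, {r^2, r^5} of size 2, {r^3, r^4} of size 2, {s, sr, ..., sr^6} of size 7.
Character table:
  irrep \ class              {e} (size 1)  {r^1, r^6} (size 2)  {r^2, r^5} (size 2)  {r^3, r^4} (size 2)  {s, sr, ..., sr^6} (size 7)
  chi_1 (triv)               1             1                    1                    1                    1                          
  chi_2 (sign: r->1, s->-1)  1             1                    1                    1                    -1                         
  chi_3 (2d, j=1)            2             2*cos(2*pi/7)        -2*cos(3*pi/7)       -2*cos(pi/7)         0                          
  chi_4 (2d, j=2)            2             -2*cos(3*pi/7)       -2*cos(pi/7)         2*cos(2*pi/7)        0                          
  chi_5 (2d, j=3)            2             -2*cos(pi/7)         2*cos(2*pi/7)        -2*cos(3*pi/7)       0                          

Spot check: chi_4 (2d, j=2) on {s, sr, ..., sr^6} = 0.

Why: D_7 has order 2*7 = 14 with 5 conjugacy classes, hence 5 irreducibles. Sum of squared dims 1 + 1 + 4 + 4 + 4 = 14 = |G|. Linear characters come from the abelianisation; the 2-dimensional irreps have character r^k -> 2*cos(2*pi*j*k/7), reflections -> 0.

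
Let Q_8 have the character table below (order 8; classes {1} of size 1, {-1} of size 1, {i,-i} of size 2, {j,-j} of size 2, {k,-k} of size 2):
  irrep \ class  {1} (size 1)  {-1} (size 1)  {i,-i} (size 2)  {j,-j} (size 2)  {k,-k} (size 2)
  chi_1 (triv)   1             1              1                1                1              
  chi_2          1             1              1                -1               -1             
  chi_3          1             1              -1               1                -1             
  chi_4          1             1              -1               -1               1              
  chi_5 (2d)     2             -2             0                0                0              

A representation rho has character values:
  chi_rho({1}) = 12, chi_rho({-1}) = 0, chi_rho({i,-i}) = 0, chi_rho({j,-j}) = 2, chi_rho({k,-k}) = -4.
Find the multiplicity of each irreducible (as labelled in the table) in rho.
Multiplicities: chi_1: 1, chi_2: 2, chi_3: 3, chi_4: 0, chi_5: 3.

Derivation: Use <chi_rho, chi> = (1/|G|) sum_C |C| * chi_rho(C) * conj(chi(C)) with |G| = 8 for each irreducible chi in the table:
  <chi_rho, chi_1> = (1/8)[1*(12)*conj(1) + 1*(0)*conj(1) + 2*(0)*conj(1) + 2*(2)*conj(1) + 2*(-4)*conj(1)]
      = (1/8)[(12) + (0) + (0) + (4) + (-8)] = 8/8 = 1
  <chi_rho, chi_2> = (1/8)[1*(12)*conj(1) + 1*(0)*conj(1) + 2*(0)*conj(1) + 2*(2)*conj(-1) + 2*(-4)*conj(-1)]
      = (1/8)[(12) + (0) + (0) + (-4) + (8)] = 16/8 = 2
  <chi_rho, chi_3> = (1/8)[1*(12)*conj(1) + 1*(0)*conj(1) + 2*(0)*conj(-1) + 2*(2)*conj(1) + 2*(-4)*conj(-1)]
      = (1/8)[(12) + (0) + (0) + (4) + (8)] = 24/8 = 3
  <chi_rho, chi_4> = (1/8)[1*(12)*conj(1) + 1*(0)*conj(1) + 2*(0)*conj(-1) + 2*(2)*conj(-1) + 2*(-4)*conj(1)]
      = (1/8)[(12) + (0) + (0) + (-4) + (-8)] = 0/8 = 0
  <chi_rho, chi_5> = (1/8)[1*(12)*conj(2) + 1*(0)*conj(-2) + 2*(0)*conj(0) + 2*(2)*conj(0) + 2*(-4)*conj(0)]
      = (1/8)[(24) + (0) + (0) + (0) + (0)] = 24/8 = 3
Dimension check: dim(rho) = sum (mult * dim) = 1*1 + 2*1 + 3*1 + 0*1 + 3*2 = 12 = chi_rho(e) = 12.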